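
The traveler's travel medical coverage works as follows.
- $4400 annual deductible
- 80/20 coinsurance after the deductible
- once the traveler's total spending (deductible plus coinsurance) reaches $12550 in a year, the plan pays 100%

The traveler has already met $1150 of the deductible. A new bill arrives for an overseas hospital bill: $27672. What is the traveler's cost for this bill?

Remaining deductible: $4400 − $1150 = $3250.
That leaves $27672 − $3250 = $24422 for coinsurance.
Coinsurance: $24422 × 20% = $4884.40.
That puts the traveler's cost at $3250 + $4884.40 = $8134.40 before any cap.
Year-to-date out-of-pocket becomes $1150 + $8134.40 = $9284.40, still under the $12550 maximum, so no cap applies.

$8134.40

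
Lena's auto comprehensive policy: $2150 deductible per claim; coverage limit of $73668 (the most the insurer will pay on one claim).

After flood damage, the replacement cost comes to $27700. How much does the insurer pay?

After the deductible, $27700 − $2150 = $25550 remains.
$25550 ≤ $73668, so the limit doesn't bind; insurer pays $25550.

$25550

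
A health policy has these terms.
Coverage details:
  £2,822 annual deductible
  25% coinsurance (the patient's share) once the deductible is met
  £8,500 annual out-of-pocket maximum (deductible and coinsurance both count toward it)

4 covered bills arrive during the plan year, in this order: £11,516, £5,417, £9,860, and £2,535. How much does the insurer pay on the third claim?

£7,709.75

Claim 1 (£11,516): deductible takes £2,822, £8,694 remains; patient's 25% is £2,173.50. Cost to patient: £4,995.50. OOP to date £4,995.50. Plan pays £11,516 − £4,995.50 = £6,520.50.
Claim 2 (£5,417): 25% coinsurance on £5,417 = £1,354.25. Patient pays £1,354.25; OOP now £6,349.75. Plan pays £5,417 − £1,354.25 = £4,062.75.
Claim 3 (£9,860): deductible already satisfied, so patient's share is 25% × £9,860 = £2,465. OOP would hit £8,814.75 > £8,500, so the cap limits the patient to £8,500 − £6,349.75 = £2,150.25. Insurer: £9,860 − £2,150.25 = £7,709.75.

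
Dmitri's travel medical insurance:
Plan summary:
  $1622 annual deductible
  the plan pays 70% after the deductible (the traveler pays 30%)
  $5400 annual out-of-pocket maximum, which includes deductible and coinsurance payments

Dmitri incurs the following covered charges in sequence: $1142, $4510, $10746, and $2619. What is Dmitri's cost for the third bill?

Claim 1 ($1142): all of it applies to the deductible. Cost to traveler: $1142. OOP to date $1142.
Claim 2 ($4510): $480 to deductible, leaving $4030; coinsurance $4030 × 30% = $1209. Traveler pays $1689; OOP now $2831.
Claim 3 ($10746): 30% coinsurance on $10746 = $3223.80. That would push OOP to $6054.80, over the $5400 cap, so traveler pays $5400 − $2831 = $2569.

$2569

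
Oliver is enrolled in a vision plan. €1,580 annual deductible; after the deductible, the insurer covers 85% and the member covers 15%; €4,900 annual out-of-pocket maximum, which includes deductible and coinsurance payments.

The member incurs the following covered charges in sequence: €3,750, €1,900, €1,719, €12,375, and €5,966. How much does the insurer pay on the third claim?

Bill 1, €3,750: deductible takes €1,580, €2,170 remains; 15% of €2,170 = €325.50. Cost to member: €1,905.50. OOP to date €1,905.50. Insurer: €3,750 − €1,905.50 = €1,844.50.
Bill 2, €1,900: deductible already satisfied, so member's share is 15% × €1,900 = €285. Cost to member: €285. OOP to date €2,190.50. Insurer: €1,900 − €285 = €1,615.
Bill 3, €1,719: deductible met; 15% of €1,719 = €257.85. Cost to member: €257.85. OOP to date €2,448.35. Plan pays €1,719 − €257.85 = €1,461.15.

€1,461.15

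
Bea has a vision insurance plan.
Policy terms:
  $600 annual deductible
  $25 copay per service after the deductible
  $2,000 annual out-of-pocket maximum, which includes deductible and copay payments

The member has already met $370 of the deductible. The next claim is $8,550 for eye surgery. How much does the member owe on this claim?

Remaining deductible: $600 − $370 = $230.
That leaves $8,550 − $230 = $8,320 for the copay.
Copay on this service: $25.
So the member owes $230 + $25 = $255 before any cap.
Cumulative spending $370 + $255 = $625 stays under the $2,000 maximum.

$255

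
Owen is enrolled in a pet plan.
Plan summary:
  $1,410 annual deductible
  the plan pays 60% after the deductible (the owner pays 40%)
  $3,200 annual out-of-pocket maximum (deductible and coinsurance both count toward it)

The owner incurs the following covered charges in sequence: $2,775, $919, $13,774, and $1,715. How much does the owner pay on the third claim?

$876.40

Claim 1 — $2,775: $1,410 to deductible, leaving $1,365; 40% of $1,365 = $546. Owner owes $1,956 (running OOP $1,956).
Claim 2 — $919: deductible already satisfied, so owner's share is 40% × $919 = $367.60. Cost to owner: $367.60. OOP to date $2,323.60.
Claim 3 — $13,774: 40% coinsurance on $13,774 = $5,509.60. Adding that to $2,323.60 gives $7,833.20, past the $3,200 cap; owner pays only $3,200 − $2,323.60 = $876.40.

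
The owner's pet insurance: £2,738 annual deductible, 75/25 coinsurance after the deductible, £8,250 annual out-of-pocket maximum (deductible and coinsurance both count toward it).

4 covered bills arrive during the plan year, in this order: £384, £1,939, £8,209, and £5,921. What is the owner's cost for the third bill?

£2,363.50

Claim 1 — £384: entire amount goes to the deductible. Owner owes £384 (running OOP £384).
Claim 2 — £1,939: all of it applies to the deductible. Cost to owner: £1,939. OOP to date £2,323.
Claim 3 — £8,209: £415 to deductible, leaving £7,794; owner's 25% is £1,948.50. Cost to owner: £2,363.50. OOP to date £4,686.50.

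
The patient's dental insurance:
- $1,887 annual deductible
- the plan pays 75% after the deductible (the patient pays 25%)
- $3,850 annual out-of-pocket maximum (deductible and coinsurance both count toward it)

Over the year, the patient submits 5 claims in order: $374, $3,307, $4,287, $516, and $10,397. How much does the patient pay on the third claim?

$1,071.75

Claim 1 — $374: entire amount goes to the deductible. Patient pays $374; OOP now $374.
Claim 2 — $3,307: $1,513 finishes the deductible; $1,794 goes to coinsurance; patient's 25% is $448.50. Patient owes $1,961.50 (running OOP $2,335.50).
Claim 3 — $4,287: deductible already satisfied, so patient's share is 25% × $4,287 = $1,071.75. Cost to patient: $1,071.75. OOP to date $3,407.25.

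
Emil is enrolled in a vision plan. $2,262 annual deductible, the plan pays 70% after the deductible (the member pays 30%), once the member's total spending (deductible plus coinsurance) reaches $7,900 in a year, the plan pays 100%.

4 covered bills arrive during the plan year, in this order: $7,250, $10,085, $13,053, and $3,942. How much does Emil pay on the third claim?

$1,116.10

Claim 1 ($7,250): deductible takes $2,262, $4,988 remains; coinsurance $4,988 × 30% = $1,496.40. Member owes $3,758.40 (running OOP $3,758.40).
Claim 2 ($10,085): deductible met; 30% of $10,085 = $3,025.50. Member owes $3,025.50 (running OOP $6,783.90).
Claim 3 ($13,053): deductible met; 30% of $13,053 = $3,915.90. OOP would hit $10,699.80 > $7,900, so the cap limits the member to $7,900 − $6,783.90 = $1,116.10.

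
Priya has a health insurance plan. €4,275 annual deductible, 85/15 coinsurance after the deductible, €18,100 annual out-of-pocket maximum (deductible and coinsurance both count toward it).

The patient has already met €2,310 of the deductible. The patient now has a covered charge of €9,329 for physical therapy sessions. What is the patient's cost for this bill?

Remaining deductible: €4,275 − €2,310 = €1,965.
After the €1,965 deductible portion, €9,329 − €1,965 = €7,364 is subject to coinsurance.
15% of €7,364 = €1,104.60 falls to the patient.
So the patient owes €1,965 + €1,104.60 = €3,069.60 before any cap.
Total out-of-pocket so far would be €2,310 + €3,069.60 = €5,379.60, below the €18,100 cap — no reduction.

€3,069.60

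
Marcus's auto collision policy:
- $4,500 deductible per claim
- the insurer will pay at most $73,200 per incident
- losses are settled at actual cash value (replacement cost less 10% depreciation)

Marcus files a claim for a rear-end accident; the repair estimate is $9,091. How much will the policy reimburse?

$3,681.90

At 10% depreciation, ACV = $9,091 − $909.10 = $8,181.90.
Subtract the deductible: $8,181.90 − $4,500 = $3,681.90.
$3,681.90 is within the $73,200 limit, so the insurer pays $3,681.90.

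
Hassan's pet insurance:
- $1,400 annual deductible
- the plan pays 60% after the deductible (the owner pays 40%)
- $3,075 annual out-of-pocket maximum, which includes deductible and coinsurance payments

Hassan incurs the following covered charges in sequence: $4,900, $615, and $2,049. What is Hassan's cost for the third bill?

$29

Claim 1 ($4,900): $1,400 to deductible, leaving $3,500; owner's 40% is $1,400. Owner owes $2,800 (running OOP $2,800).
Claim 2 ($615): 40% coinsurance on $615 = $246. Owner pays $246; OOP now $3,046.
Claim 3 ($2,049): deductible met; 40% of $2,049 = $819.60. Adding that to $3,046 gives $3,865.60, past the $3,075 cap; owner pays only $3,075 − $3,046 = $29.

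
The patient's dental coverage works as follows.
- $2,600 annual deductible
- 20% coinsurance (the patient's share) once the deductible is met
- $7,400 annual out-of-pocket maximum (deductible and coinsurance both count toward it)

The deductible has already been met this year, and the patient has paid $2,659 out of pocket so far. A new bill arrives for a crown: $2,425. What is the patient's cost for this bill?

$485

With the deductible met, the entire $2,425 is subject to coinsurance.
20% of $2,425 = $485 falls to the patient.
Total out-of-pocket so far would be $2,659 + $485 = $3,144, below the $7,400 cap — no reduction.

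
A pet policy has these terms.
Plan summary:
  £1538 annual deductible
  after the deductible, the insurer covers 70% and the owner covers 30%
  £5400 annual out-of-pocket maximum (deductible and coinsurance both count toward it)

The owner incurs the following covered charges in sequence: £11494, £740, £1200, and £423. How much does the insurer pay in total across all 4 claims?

£8623.30

#1 (£11494): deductible takes £1538, £9956 remains; coinsurance £9956 × 30% = £2986.80. Owner owes £4524.80 (running OOP £4524.80). Plan pays £11494 − £4524.80 = £6969.20.
#2 (£740): deductible met; 30% of £740 = £222. Cost to owner: £222. OOP to date £4746.80. Insurer: £740 − £222 = £518.
#3 (£1200): 30% coinsurance on £1200 = £360. Owner pays £360; OOP now £5106.80. Plan pays £1200 − £360 = £840.
#4 (£423): 30% coinsurance on £423 = £126.90. Cost to owner: £126.90. OOP to date £5233.70. Insurer: £423 − £126.90 = £296.10.
Insurer total = bills − owner's total = £13857 − £5233.70 = £8623.30.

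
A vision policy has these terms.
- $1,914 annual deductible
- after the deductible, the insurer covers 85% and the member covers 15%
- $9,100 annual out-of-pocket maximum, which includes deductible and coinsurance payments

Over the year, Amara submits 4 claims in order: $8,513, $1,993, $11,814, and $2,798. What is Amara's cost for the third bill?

Claim 1 ($8,513): deductible takes $1,914, $6,599 remains; coinsurance $6,599 × 15% = $989.85. Member pays $2,903.85; OOP now $2,903.85.
Claim 2 ($1,993): 15% coinsurance on $1,993 = $298.95. Member owes $298.95 (running OOP $3,202.80).
Claim 3 ($11,814): 15% coinsurance on $11,814 = $1,772.10. Member owes $1,772.10 (running OOP $4,974.90).

$1,772.10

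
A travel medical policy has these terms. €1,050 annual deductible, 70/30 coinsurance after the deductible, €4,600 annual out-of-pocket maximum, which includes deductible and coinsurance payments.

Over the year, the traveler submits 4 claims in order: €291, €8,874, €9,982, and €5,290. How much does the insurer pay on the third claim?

#1 (€291): all of it applies to the deductible. Traveler pays €291; OOP now €291. Insurer: €291 − €291 = €0.
#2 (€8,874): deductible takes €759, €8,115 remains; 30% of €8,115 = €2,434.50. Traveler pays €3,193.50; OOP now €3,484.50. Plan pays €8,874 − €3,193.50 = €5,680.50.
#3 (€9,982): 30% coinsurance on €9,982 = €2,994.60. Adding that to €3,484.50 gives €6,479.10, past the €4,600 cap; traveler pays only €4,600 − €3,484.50 = €1,115.50. Plan pays €9,982 − €1,115.50 = €8,866.50.

€8,866.50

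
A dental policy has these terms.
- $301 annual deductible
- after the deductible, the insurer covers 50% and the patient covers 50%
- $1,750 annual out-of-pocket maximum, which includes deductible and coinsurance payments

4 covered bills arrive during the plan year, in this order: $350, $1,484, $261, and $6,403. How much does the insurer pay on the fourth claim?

#1 ($350): $301 finishes the deductible; $49 goes to coinsurance; 50% of $49 = $24.50. Patient owes $325.50 (running OOP $325.50). Plan pays $350 − $325.50 = $24.50.
#2 ($1,484): deductible already satisfied, so patient's share is 50% × $1,484 = $742. Patient pays $742; OOP now $1,067.50. Plan pays $1,484 − $742 = $742.
#3 ($261): 50% coinsurance on $261 = $130.50. Patient owes $130.50 (running OOP $1,198). Plan pays $261 − $130.50 = $130.50.
#4 ($6,403): deductible met; 50% of $6,403 = $3,201.50. OOP would hit $4,399.50 > $1,750, so the cap limits the patient to $1,750 − $1,198 = $552. Plan pays $6,403 − $552 = $5,851.

$5,851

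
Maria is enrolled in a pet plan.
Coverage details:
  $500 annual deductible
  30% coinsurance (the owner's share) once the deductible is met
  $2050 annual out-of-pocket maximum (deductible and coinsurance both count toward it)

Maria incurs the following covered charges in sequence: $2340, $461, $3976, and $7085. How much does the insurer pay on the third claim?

$3116.30

Bill 1, $2340: deductible takes $500, $1840 remains; 30% of $1840 = $552. Owner pays $1052; OOP now $1052. Insurer: $2340 − $1052 = $1288.
Bill 2, $461: deductible already satisfied, so owner's share is 30% × $461 = $138.30. Cost to owner: $138.30. OOP to date $1190.30. Insurer: $461 − $138.30 = $322.70.
Bill 3, $3976: 30% coinsurance on $3976 = $1192.80. Adding that to $1190.30 gives $2383.10, past the $2050 cap; owner pays only $2050 − $1190.30 = $859.70. Plan pays $3976 − $859.70 = $3116.30.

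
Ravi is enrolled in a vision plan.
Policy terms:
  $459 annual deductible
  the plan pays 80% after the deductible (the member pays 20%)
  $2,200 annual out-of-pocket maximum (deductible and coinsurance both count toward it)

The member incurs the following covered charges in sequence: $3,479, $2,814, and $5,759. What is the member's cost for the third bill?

$574.20

#1 ($3,479): deductible takes $459, $3,020 remains; coinsurance $3,020 × 20% = $604. Member pays $1,063; OOP now $1,063.
#2 ($2,814): deductible met; 20% of $2,814 = $562.80. Cost to member: $562.80. OOP to date $1,625.80.
#3 ($5,759): deductible already satisfied, so member's share is 20% × $5,759 = $1,151.80. That would push OOP to $2,777.60, over the $2,200 cap, so member pays $2,200 − $1,625.80 = $574.20.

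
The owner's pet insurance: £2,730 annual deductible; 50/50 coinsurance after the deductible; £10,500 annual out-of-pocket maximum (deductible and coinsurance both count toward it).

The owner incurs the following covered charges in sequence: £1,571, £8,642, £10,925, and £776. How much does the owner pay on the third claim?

£4,028.50

Claim 1 (£1,571): fully absorbed by the deductible. Owner pays £1,571; OOP now £1,571.
Claim 2 (£8,642): £1,159 to deductible, leaving £7,483; 50% of £7,483 = £3,741.50. Owner owes £4,900.50 (running OOP £6,471.50).
Claim 3 (£10,925): deductible already satisfied, so owner's share is 50% × £10,925 = £5,462.50. That would push OOP to £11,934, over the £10,500 cap, so owner pays £10,500 − £6,471.50 = £4,028.50.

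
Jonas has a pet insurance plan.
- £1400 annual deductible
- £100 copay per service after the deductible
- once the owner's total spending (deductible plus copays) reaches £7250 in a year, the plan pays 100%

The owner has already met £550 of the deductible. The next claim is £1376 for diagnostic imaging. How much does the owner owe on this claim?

£550 of the £1400 deductible is already met, leaving £850.
That leaves £1376 − £850 = £526 for the copay.
Copay on this service: £100.
That puts the owner's cost at £850 + £100 = £950 before any cap.
Total out-of-pocket so far would be £550 + £950 = £1500, below the £7250 cap — no reduction.

£950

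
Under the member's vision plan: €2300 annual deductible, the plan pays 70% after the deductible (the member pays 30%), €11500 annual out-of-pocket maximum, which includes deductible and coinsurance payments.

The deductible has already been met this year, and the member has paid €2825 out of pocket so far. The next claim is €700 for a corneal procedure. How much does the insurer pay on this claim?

€490

The deductible is already satisfied, so the full bill goes to coinsurance.
Member's 30% share of €700 is €210.
Cumulative spending €2825 + €210 = €3035 stays under the €11500 maximum.
The plan picks up €700 − €210 = €490.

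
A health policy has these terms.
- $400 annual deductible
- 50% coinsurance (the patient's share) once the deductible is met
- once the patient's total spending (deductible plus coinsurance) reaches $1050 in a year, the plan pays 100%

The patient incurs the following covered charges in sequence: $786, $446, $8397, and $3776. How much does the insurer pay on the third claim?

#1 ($786): deductible takes $400, $386 remains; 50% of $386 = $193. Patient owes $593 (running OOP $593). Plan pays $786 − $593 = $193.
#2 ($446): deductible met; 50% of $446 = $223. Patient pays $223; OOP now $816. Insurer: $446 − $223 = $223.
#3 ($8397): deductible already satisfied, so patient's share is 50% × $8397 = $4198.50. Adding that to $816 gives $5014.50, past the $1050 cap; patient pays only $1050 − $816 = $234. Insurer: $8397 − $234 = $8163.

$8163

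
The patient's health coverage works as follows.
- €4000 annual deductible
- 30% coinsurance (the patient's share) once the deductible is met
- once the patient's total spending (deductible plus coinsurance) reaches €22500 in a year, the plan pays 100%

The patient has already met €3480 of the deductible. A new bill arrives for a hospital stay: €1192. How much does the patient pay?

€721.60

Remaining deductible: €4000 − €3480 = €520.
That leaves €1192 − €520 = €672 for coinsurance.
Coinsurance: €672 × 30% = €201.60.
So the patient owes €520 + €201.60 = €721.60 before any cap.
Total out-of-pocket so far would be €3480 + €721.60 = €4201.60, below the €22500 cap — no reduction.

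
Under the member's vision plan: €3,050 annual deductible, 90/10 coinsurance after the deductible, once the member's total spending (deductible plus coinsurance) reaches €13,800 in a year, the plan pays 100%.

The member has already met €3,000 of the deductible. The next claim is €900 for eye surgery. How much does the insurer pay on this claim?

€3,000 of the €3,050 deductible is already met, leaving €50.
After the €50 deductible portion, €900 − €50 = €850 is subject to coinsurance.
10% of €850 = €85 falls to the member.
Member responsibility before any cap: €50 + €85 = €135.
Total out-of-pocket so far would be €3,000 + €135 = €3,135, below the €13,800 cap — no reduction.
Insurer pays the balance: €900 − €135 = €765.

€765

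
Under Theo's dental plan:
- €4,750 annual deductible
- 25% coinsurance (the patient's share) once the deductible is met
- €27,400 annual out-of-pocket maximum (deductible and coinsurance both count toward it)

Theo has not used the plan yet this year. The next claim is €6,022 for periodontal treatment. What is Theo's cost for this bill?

Nothing has been paid toward the €4,750 deductible, so the first €4,750 of this charge is applied there.
That leaves €6,022 − €4,750 = €1,272 for coinsurance.
25% of €1,272 = €318 falls to the patient.
That puts the patient's cost at €4,750 + €318 = €5,068 before any cap.
Year-to-date out-of-pocket becomes €0 + €5,068 = €5,068, still under the €27,400 maximum, so no cap applies.

€5,068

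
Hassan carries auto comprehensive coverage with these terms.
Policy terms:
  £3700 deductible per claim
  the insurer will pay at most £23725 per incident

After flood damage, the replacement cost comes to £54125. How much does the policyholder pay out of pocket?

Subtract the deductible: £54125 − £3700 = £50425.
The £23725 per-incident cap binds; insurer pays £23725.
The policyholder bears the rest of the original loss: £54125 − £23725 = £30400.

£30400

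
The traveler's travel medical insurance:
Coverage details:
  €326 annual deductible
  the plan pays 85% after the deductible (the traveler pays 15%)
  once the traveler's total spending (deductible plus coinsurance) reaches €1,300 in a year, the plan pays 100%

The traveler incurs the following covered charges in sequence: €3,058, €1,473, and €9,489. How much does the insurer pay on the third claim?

€9,145.75

Claim 1 — €3,058: deductible takes €326, €2,732 remains; traveler's 15% is €409.80. Traveler pays €735.80; OOP now €735.80. Insurer: €3,058 − €735.80 = €2,322.20.
Claim 2 — €1,473: deductible met; 15% of €1,473 = €220.95. Traveler pays €220.95; OOP now €956.75. Plan pays €1,473 − €220.95 = €1,252.05.
Claim 3 — €9,489: 15% coinsurance on €9,489 = €1,423.35. That would push OOP to €2,380.10, over the €1,300 cap, so traveler pays €1,300 − €956.75 = €343.25. Plan pays €9,489 − €343.25 = €9,145.75.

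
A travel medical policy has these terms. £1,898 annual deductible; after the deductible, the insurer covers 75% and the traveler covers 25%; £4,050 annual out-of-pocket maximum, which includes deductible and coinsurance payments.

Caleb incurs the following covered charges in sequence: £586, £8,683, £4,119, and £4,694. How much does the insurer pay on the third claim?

£3,809.75

Bill 1, £586: fully absorbed by the deductible. Traveler owes £586 (running OOP £586). Plan pays £586 − £586 = £0.
Bill 2, £8,683: £1,312 to deductible, leaving £7,371; coinsurance £7,371 × 25% = £1,842.75. Cost to traveler: £3,154.75. OOP to date £3,740.75. Insurer: £8,683 − £3,154.75 = £5,528.25.
Bill 3, £4,119: deductible already satisfied, so traveler's share is 25% × £4,119 = £1,029.75. That would push OOP to £4,770.50, over the £4,050 cap, so traveler pays £4,050 − £3,740.75 = £309.25. Insurer: £4,119 − £309.25 = £3,809.75.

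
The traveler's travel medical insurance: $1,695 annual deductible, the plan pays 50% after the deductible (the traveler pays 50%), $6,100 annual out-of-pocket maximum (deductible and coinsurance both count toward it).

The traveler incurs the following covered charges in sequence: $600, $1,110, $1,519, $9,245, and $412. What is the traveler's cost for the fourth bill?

$3,638

Claim 1 ($600): all of it applies to the deductible. Traveler owes $600 (running OOP $600).
Claim 2 ($1,110): deductible takes $1,095, $15 remains; traveler's 50% is $7.50. Cost to traveler: $1,102.50. OOP to date $1,702.50.
Claim 3 ($1,519): deductible already satisfied, so traveler's share is 50% × $1,519 = $759.50. Traveler owes $759.50 (running OOP $2,462).
Claim 4 ($9,245): deductible already satisfied, so traveler's share is 50% × $9,245 = $4,622.50. Adding that to $2,462 gives $7,084.50, past the $6,100 cap; traveler pays only $6,100 − $2,462 = $3,638.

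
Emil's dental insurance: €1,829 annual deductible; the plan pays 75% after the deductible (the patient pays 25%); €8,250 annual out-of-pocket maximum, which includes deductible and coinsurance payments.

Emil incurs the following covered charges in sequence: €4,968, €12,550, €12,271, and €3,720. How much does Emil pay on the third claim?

€2,498.75

Claim 1 — €4,968: deductible takes €1,829, €3,139 remains; coinsurance €3,139 × 25% = €784.75. Patient owes €2,613.75 (running OOP €2,613.75).
Claim 2 — €12,550: deductible already satisfied, so patient's share is 25% × €12,550 = €3,137.50. Patient pays €3,137.50; OOP now €5,751.25.
Claim 3 — €12,271: deductible already satisfied, so patient's share is 25% × €12,271 = €3,067.75. Adding that to €5,751.25 gives €8,819, past the €8,250 cap; patient pays only €8,250 − €5,751.25 = €2,498.75.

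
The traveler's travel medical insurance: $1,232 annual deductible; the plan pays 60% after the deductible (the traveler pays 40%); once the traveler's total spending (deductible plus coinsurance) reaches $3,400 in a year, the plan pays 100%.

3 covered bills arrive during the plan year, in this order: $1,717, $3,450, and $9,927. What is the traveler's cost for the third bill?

$594

Claim 1 — $1,717: deductible takes $1,232, $485 remains; coinsurance $485 × 40% = $194. Traveler owes $1,426 (running OOP $1,426).
Claim 2 — $3,450: 40% coinsurance on $3,450 = $1,380. Cost to traveler: $1,380. OOP to date $2,806.
Claim 3 — $9,927: deductible met; 40% of $9,927 = $3,970.80. OOP would hit $6,776.80 > $3,400, so the cap limits the traveler to $3,400 − $2,806 = $594.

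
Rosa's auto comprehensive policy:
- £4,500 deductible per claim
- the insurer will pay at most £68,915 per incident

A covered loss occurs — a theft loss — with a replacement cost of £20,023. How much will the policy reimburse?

Less the £4,500 deductible: £20,023 − £4,500 = £15,523.
£15,523 is within the £68,915 limit, so the insurer pays £15,523.

£15,523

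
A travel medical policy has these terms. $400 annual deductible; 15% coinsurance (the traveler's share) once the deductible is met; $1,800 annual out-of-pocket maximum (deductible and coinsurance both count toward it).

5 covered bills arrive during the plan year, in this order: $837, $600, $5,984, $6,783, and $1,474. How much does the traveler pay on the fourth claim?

$346.85

Claim 1 — $837: $400 finishes the deductible; $437 goes to coinsurance; traveler's 15% is $65.55. Cost to traveler: $465.55. OOP to date $465.55.
Claim 2 — $600: 15% coinsurance on $600 = $90. Cost to traveler: $90. OOP to date $555.55.
Claim 3 — $5,984: deductible already satisfied, so traveler's share is 15% × $5,984 = $897.60. Cost to traveler: $897.60. OOP to date $1,453.15.
Claim 4 — $6,783: 15% coinsurance on $6,783 = $1,017.45. Adding that to $1,453.15 gives $2,470.60, past the $1,800 cap; traveler pays only $1,800 − $1,453.15 = $346.85.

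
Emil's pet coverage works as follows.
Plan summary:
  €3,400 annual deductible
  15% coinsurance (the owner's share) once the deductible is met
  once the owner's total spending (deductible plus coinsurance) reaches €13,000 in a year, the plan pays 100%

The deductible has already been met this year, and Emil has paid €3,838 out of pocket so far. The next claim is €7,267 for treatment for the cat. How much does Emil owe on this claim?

€1,090.05

The deductible is already satisfied, so the full bill goes to coinsurance.
Coinsurance: €7,267 × 15% = €1,090.05.
Year-to-date out-of-pocket becomes €3,838 + €1,090.05 = €4,928.05, still under the €13,000 maximum, so no cap applies.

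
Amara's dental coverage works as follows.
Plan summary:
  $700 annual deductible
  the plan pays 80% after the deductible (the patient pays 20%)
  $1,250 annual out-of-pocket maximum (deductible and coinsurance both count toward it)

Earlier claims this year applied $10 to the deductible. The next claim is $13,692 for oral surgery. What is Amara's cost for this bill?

$1,240

Deductible still to meet: $700 − $10 = $690.
After the $690 deductible portion, $13,692 − $690 = $13,002 is subject to coinsurance.
20% of $13,002 = $2,600.40 falls to the patient.
That puts the patient's cost at $690 + $2,600.40 = $3,290.40 before any cap.
Year-to-date out-of-pocket would reach $10 + $3,290.40 = $3,300.40, above the $1,250 maximum, so the patient pays only $1,250 − $10 = $1,240.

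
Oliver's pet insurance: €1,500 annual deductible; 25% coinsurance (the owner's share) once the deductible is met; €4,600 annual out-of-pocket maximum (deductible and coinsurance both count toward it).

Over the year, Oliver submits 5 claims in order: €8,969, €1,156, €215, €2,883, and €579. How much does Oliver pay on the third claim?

Claim 1 — €8,969: €1,500 finishes the deductible; €7,469 goes to coinsurance; 25% of €7,469 = €1,867.25. Owner owes €3,367.25 (running OOP €3,367.25).
Claim 2 — €1,156: 25% coinsurance on €1,156 = €289. Cost to owner: €289. OOP to date €3,656.25.
Claim 3 — €215: deductible met; 25% of €215 = €53.75. Cost to owner: €53.75. OOP to date €3,710.

€53.75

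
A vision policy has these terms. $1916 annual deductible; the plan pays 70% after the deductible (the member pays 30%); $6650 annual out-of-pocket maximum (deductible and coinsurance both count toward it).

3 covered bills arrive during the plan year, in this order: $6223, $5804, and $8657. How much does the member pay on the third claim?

$1700.70

Bill 1, $6223: $1916 to deductible, leaving $4307; member's 30% is $1292.10. Cost to member: $3208.10. OOP to date $3208.10.
Bill 2, $5804: deductible already satisfied, so member's share is 30% × $5804 = $1741.20. Cost to member: $1741.20. OOP to date $4949.30.
Bill 3, $8657: 30% coinsurance on $8657 = $2597.10. That would push OOP to $7546.40, over the $6650 cap, so member pays $6650 − $4949.30 = $1700.70.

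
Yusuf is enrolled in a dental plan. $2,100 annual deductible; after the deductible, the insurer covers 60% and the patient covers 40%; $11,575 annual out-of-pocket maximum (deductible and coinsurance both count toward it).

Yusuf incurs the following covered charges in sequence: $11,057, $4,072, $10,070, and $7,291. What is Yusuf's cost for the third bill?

$4,028

Claim 1 ($11,057): $2,100 to deductible, leaving $8,957; patient's 40% is $3,582.80. Cost to patient: $5,682.80. OOP to date $5,682.80.
Claim 2 ($4,072): deductible already satisfied, so patient's share is 40% × $4,072 = $1,628.80. Patient owes $1,628.80 (running OOP $7,311.60).
Claim 3 ($10,070): deductible already satisfied, so patient's share is 40% × $10,070 = $4,028. Cost to patient: $4,028. OOP to date $11,339.60.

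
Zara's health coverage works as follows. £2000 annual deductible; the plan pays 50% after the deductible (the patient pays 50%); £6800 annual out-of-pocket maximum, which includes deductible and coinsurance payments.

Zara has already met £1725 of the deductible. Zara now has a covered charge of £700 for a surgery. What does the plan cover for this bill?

£212.50

Deductible still to meet: £2000 − £1725 = £275.
After the £275 deductible portion, £700 − £275 = £425 is subject to coinsurance.
50% of £425 = £212.50 falls to the patient.
So the patient owes £275 + £212.50 = £487.50 before any cap.
Year-to-date out-of-pocket becomes £1725 + £487.50 = £2212.50, still under the £6800 maximum, so no cap applies.
The insurer covers the remainder: £700 − £487.50 = £212.50.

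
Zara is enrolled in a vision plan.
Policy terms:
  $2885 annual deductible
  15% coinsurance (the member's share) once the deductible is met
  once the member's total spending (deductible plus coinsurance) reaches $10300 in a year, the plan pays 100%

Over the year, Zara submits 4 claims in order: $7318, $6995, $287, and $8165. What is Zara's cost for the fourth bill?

$1224.75

Bill 1, $7318: $2885 finishes the deductible; $4433 goes to coinsurance; 15% of $4433 = $664.95. Cost to member: $3549.95. OOP to date $3549.95.
Bill 2, $6995: deductible already satisfied, so member's share is 15% × $6995 = $1049.25. Cost to member: $1049.25. OOP to date $4599.20.
Bill 3, $287: deductible met; 15% of $287 = $43.05. Member pays $43.05; OOP now $4642.25.
Bill 4, $8165: 15% coinsurance on $8165 = $1224.75. Member pays $1224.75; OOP now $5867.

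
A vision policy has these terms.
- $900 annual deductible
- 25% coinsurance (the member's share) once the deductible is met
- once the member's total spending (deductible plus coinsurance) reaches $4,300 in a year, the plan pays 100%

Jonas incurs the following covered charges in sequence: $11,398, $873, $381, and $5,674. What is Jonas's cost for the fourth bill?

$462

Bill 1, $11,398: $900 to deductible, leaving $10,498; 25% of $10,498 = $2,624.50. Member owes $3,524.50 (running OOP $3,524.50).
Bill 2, $873: deductible met; 25% of $873 = $218.25. Member pays $218.25; OOP now $3,742.75.
Bill 3, $381: 25% coinsurance on $381 = $95.25. Member pays $95.25; OOP now $3,838.
Bill 4, $5,674: 25% coinsurance on $5,674 = $1,418.50. Adding that to $3,838 gives $5,256.50, past the $4,300 cap; member pays only $4,300 − $3,838 = $462.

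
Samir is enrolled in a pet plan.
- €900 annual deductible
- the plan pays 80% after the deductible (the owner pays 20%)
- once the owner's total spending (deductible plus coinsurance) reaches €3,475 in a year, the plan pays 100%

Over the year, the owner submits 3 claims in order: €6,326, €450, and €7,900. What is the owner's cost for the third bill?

Claim 1 (€6,326): deductible takes €900, €5,426 remains; owner's 20% is €1,085.20. Owner pays €1,985.20; OOP now €1,985.20.
Claim 2 (€450): deductible already satisfied, so owner's share is 20% × €450 = €90. Owner pays €90; OOP now €2,075.20.
Claim 3 (€7,900): deductible met; 20% of €7,900 = €1,580. That would push OOP to €3,655.20, over the €3,475 cap, so owner pays €3,475 − €2,075.20 = €1,399.80.

€1,399.80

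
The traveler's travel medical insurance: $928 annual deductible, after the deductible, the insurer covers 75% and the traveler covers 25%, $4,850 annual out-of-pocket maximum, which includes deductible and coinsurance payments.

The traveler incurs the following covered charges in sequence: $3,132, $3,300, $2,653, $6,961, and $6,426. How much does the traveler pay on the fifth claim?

Claim 1 — $3,132: $928 finishes the deductible; $2,204 goes to coinsurance; traveler's 25% is $551. Cost to traveler: $1,479. OOP to date $1,479.
Claim 2 — $3,300: 25% coinsurance on $3,300 = $825. Traveler owes $825 (running OOP $2,304).
Claim 3 — $2,653: 25% coinsurance on $2,653 = $663.25. Cost to traveler: $663.25. OOP to date $2,967.25.
Claim 4 — $6,961: deductible met; 25% of $6,961 = $1,740.25. Traveler owes $1,740.25 (running OOP $4,707.50).
Claim 5 — $6,426: deductible already satisfied, so traveler's share is 25% × $6,426 = $1,606.50. Adding that to $4,707.50 gives $6,314, past the $4,850 cap; traveler pays only $4,850 − $4,707.50 = $142.50.

$142.50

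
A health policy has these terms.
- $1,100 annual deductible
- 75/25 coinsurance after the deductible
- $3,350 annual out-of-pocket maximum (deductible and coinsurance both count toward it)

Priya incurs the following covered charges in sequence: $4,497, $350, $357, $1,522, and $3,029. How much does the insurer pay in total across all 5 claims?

#1 ($4,497): $1,100 to deductible, leaving $3,397; coinsurance $3,397 × 25% = $849.25. Patient owes $1,949.25 (running OOP $1,949.25). Insurer: $4,497 − $1,949.25 = $2,547.75.
#2 ($350): deductible met; 25% of $350 = $87.50. Patient owes $87.50 (running OOP $2,036.75). Insurer: $350 − $87.50 = $262.50.
#3 ($357): deductible met; 25% of $357 = $89.25. Patient pays $89.25; OOP now $2,126. Plan pays $357 − $89.25 = $267.75.
#4 ($1,522): deductible met; 25% of $1,522 = $380.50. Cost to patient: $380.50. OOP to date $2,506.50. Insurer: $1,522 − $380.50 = $1,141.50.
#5 ($3,029): 25% coinsurance on $3,029 = $757.25. Patient pays $757.25; OOP now $3,263.75. Plan pays $3,029 − $757.25 = $2,271.75.
Insurer total = bills − patient's total = $9,755 − $3,263.75 = $6,491.25.

$6,491.25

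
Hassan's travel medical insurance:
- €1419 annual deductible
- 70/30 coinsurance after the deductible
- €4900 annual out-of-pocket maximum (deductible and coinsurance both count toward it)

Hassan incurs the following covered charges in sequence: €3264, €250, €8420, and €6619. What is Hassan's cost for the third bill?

€2526

Claim 1 (€3264): €1419 finishes the deductible; €1845 goes to coinsurance; traveler's 30% is €553.50. Traveler pays €1972.50; OOP now €1972.50.
Claim 2 (€250): deductible met; 30% of €250 = €75. Traveler owes €75 (running OOP €2047.50).
Claim 3 (€8420): deductible already satisfied, so traveler's share is 30% × €8420 = €2526. Cost to traveler: €2526. OOP to date €4573.50.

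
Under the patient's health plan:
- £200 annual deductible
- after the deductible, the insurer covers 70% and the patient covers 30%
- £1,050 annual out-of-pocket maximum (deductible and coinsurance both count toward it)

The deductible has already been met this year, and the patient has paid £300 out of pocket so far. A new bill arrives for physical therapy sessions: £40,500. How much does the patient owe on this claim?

£750

The deductible is already satisfied, so the full bill goes to coinsurance.
30% of £40,500 = £12,150 falls to the patient.
Year-to-date out-of-pocket would reach £300 + £12,150 = £12,450, above the £1,050 maximum, so the patient pays only £1,050 − £300 = £750.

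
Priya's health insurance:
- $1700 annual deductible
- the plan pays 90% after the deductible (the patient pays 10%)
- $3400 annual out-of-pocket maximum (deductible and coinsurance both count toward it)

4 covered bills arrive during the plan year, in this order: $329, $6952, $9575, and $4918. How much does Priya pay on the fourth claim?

#1 ($329): entire amount goes to the deductible. Patient owes $329 (running OOP $329).
#2 ($6952): deductible takes $1371, $5581 remains; coinsurance $5581 × 10% = $558.10. Patient owes $1929.10 (running OOP $2258.10).
#3 ($9575): deductible met; 10% of $9575 = $957.50. Cost to patient: $957.50. OOP to date $3215.60.
#4 ($4918): 10% coinsurance on $4918 = $491.80. Adding that to $3215.60 gives $3707.40, past the $3400 cap; patient pays only $3400 − $3215.60 = $184.40.

$184.40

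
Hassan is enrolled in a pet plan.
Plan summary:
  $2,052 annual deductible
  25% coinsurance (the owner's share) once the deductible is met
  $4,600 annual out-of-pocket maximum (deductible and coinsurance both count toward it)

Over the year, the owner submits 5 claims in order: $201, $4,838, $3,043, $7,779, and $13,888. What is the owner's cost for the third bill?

$760.75

Claim 1 — $201: entire amount goes to the deductible. Owner owes $201 (running OOP $201).
Claim 2 — $4,838: deductible takes $1,851, $2,987 remains; owner's 25% is $746.75. Cost to owner: $2,597.75. OOP to date $2,798.75.
Claim 3 — $3,043: 25% coinsurance on $3,043 = $760.75. Owner pays $760.75; OOP now $3,559.50.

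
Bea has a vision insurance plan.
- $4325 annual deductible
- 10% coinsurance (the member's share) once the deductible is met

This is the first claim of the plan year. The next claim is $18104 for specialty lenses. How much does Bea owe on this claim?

Nothing has been paid toward the $4325 deductible, so the first $4325 of this charge is applied there.
After the $4325 deductible portion, $18104 − $4325 = $13779 is subject to coinsurance.
Member's 10% share of $13779 is $1377.90.
Member responsibility: $4325 + $1377.90 = $5702.90.

$5702.90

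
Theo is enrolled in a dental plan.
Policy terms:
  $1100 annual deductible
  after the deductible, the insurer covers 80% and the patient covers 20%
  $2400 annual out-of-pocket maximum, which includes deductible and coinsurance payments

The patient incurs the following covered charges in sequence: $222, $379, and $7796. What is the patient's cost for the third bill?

$1799

Bill 1, $222: fully absorbed by the deductible. Cost to patient: $222. OOP to date $222.
Bill 2, $379: entire amount goes to the deductible. Cost to patient: $379. OOP to date $601.
Bill 3, $7796: $499 finishes the deductible; $7297 goes to coinsurance; 20% of $7297 = $1459.40. Together that's $499 + $1459.40 = $1958.40. That would push OOP to $2559.40, over the $2400 cap, so patient pays $2400 − $601 = $1799.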